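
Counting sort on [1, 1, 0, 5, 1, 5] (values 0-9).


Input: [1, 1, 0, 5, 1, 5]
Counts: [1, 3, 0, 0, 0, 2, 0, 0, 0, 0]

Sorted: [0, 1, 1, 1, 5, 5]


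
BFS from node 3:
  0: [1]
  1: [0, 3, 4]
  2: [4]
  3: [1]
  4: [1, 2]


Visit 3, enqueue [1]
Visit 1, enqueue [0, 4]
Visit 0, enqueue []
Visit 4, enqueue [2]
Visit 2, enqueue []

BFS order: [3, 1, 0, 4, 2]


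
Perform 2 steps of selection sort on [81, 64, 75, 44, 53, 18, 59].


Initial: [81, 64, 75, 44, 53, 18, 59]
Step 1: min=18 at 5
  Swap: [18, 64, 75, 44, 53, 81, 59]
Step 2: min=44 at 3
  Swap: [18, 44, 75, 64, 53, 81, 59]

After 2 steps: [18, 44, 75, 64, 53, 81, 59]


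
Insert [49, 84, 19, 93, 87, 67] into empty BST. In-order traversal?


Insert 49: root
Insert 84: R from 49
Insert 19: L from 49
Insert 93: R from 49 -> R from 84
Insert 87: R from 49 -> R from 84 -> L from 93
Insert 67: R from 49 -> L from 84

In-order: [19, 49, 67, 84, 87, 93]


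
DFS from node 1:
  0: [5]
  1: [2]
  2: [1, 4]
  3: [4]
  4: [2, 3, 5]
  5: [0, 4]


Visit 1, push [2]
Visit 2, push [4]
Visit 4, push [5, 3]
Visit 3, push []
Visit 5, push [0]
Visit 0, push []

DFS order: [1, 2, 4, 3, 5, 0]


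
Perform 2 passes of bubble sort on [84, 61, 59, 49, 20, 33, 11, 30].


Initial: [84, 61, 59, 49, 20, 33, 11, 30]
Pass 1: [61, 59, 49, 20, 33, 11, 30, 84] (7 swaps)
Pass 2: [59, 49, 20, 33, 11, 30, 61, 84] (6 swaps)

After 2 passes: [59, 49, 20, 33, 11, 30, 61, 84]


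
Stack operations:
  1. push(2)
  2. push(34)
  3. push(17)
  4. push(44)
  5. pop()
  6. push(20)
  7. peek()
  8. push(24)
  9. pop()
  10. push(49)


push(2) -> [2]
push(34) -> [2, 34]
push(17) -> [2, 34, 17]
push(44) -> [2, 34, 17, 44]
pop()->44, [2, 34, 17]
push(20) -> [2, 34, 17, 20]
peek()->20
push(24) -> [2, 34, 17, 20, 24]
pop()->24, [2, 34, 17, 20]
push(49) -> [2, 34, 17, 20, 49]

Final stack: [2, 34, 17, 20, 49]


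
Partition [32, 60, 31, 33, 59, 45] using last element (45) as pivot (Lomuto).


Pivot: 45
  32 <= 45: advance i (no swap)
  31 <= 45: swap -> [32, 31, 60, 33, 59, 45]
  33 <= 45: swap -> [32, 31, 33, 60, 59, 45]
Place pivot at 3: [32, 31, 33, 45, 59, 60]

Partitioned: [32, 31, 33, 45, 59, 60]


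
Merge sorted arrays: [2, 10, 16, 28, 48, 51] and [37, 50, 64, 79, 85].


Take 2 from A
Take 10 from A
Take 16 from A
Take 28 from A
Take 37 from B
Take 48 from A
Take 50 from B
Take 51 from A

Merged: [2, 10, 16, 28, 37, 48, 50, 51, 64, 79, 85]


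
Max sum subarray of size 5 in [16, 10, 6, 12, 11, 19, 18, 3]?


[0:5]: 55
[1:6]: 58
[2:7]: 66
[3:8]: 63

Max: 66 at [2:7]


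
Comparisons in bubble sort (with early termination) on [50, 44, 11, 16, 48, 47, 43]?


Algorithm: bubble sort (with early termination)
Input: [50, 44, 11, 16, 48, 47, 43]
Sorted: [11, 16, 43, 44, 47, 48, 50]

20


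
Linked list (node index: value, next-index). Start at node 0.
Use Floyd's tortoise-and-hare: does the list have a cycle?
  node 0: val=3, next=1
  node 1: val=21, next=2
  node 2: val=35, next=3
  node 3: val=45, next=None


Floyd's tortoise (slow, +1) and hare (fast, +2):
  init: slow=0, fast=0
  step 1: slow=1, fast=2
  step 2: fast 2->3->None, no cycle

Cycle: no


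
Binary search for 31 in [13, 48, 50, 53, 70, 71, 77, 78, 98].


Step 1: lo=0, hi=8, mid=4, val=70
Step 2: lo=0, hi=3, mid=1, val=48
Step 3: lo=0, hi=0, mid=0, val=13

Not found


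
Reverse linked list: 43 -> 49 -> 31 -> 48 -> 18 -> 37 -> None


Step 1: curr=43, set curr.next=prev(None) | reversed so far: 43
Step 2: curr=49, set curr.next=prev(43) | reversed so far: 49 -> 43
Step 3: curr=31, set curr.next=prev(49) | reversed so far: 31 -> 49 -> 43
Step 4: curr=48, set curr.next=prev(31) | reversed so far: 48 -> 31 -> 49 -> 43
Step 5: curr=18, set curr.next=prev(48) | reversed so far: 18 -> 48 -> 31 -> 49 -> 43
Step 6: curr=37, set curr.next=prev(18) | reversed so far: 37 -> 18 -> 48 -> 31 -> 49 -> 43

37 -> 18 -> 48 -> 31 -> 49 -> 43 -> None


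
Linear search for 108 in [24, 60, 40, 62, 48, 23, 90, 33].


i=0: 24!=108
i=1: 60!=108
i=2: 40!=108
i=3: 62!=108
i=4: 48!=108
i=5: 23!=108
i=6: 90!=108
i=7: 33!=108

Not found, 8 comps


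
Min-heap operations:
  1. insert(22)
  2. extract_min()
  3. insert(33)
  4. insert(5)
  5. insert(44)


insert(22) -> [22]
extract_min()->22, []
insert(33) -> [33]
insert(5) -> [5, 33]
insert(44) -> [5, 33, 44]

Final heap: [5, 33, 44]


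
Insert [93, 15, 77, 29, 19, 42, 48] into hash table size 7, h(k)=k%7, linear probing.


Insert 93: h=2 -> slot 2
Insert 15: h=1 -> slot 1
Insert 77: h=0 -> slot 0
Insert 29: h=1, 2 probes -> slot 3
Insert 19: h=5 -> slot 5
Insert 42: h=0, 4 probes -> slot 4
Insert 48: h=6 -> slot 6

Table: [77, 15, 93, 29, 42, 19, 48]


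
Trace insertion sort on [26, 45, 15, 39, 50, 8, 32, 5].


Initial: [26, 45, 15, 39, 50, 8, 32, 5]
Insert 45: [26, 45, 15, 39, 50, 8, 32, 5]
Insert 15: [15, 26, 45, 39, 50, 8, 32, 5]
Insert 39: [15, 26, 39, 45, 50, 8, 32, 5]
Insert 50: [15, 26, 39, 45, 50, 8, 32, 5]
Insert 8: [8, 15, 26, 39, 45, 50, 32, 5]
Insert 32: [8, 15, 26, 32, 39, 45, 50, 5]
Insert 5: [5, 8, 15, 26, 32, 39, 45, 50]

Sorted: [5, 8, 15, 26, 32, 39, 45, 50]


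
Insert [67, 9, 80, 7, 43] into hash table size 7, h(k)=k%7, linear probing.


Insert 67: h=4 -> slot 4
Insert 9: h=2 -> slot 2
Insert 80: h=3 -> slot 3
Insert 7: h=0 -> slot 0
Insert 43: h=1 -> slot 1

Table: [7, 43, 9, 80, 67, None, None]


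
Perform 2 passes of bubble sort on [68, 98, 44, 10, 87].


Initial: [68, 98, 44, 10, 87]
Pass 1: [68, 44, 10, 87, 98] (3 swaps)
Pass 2: [44, 10, 68, 87, 98] (2 swaps)

After 2 passes: [44, 10, 68, 87, 98]


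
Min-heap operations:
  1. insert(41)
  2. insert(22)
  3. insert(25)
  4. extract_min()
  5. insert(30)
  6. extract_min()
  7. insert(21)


insert(41) -> [41]
insert(22) -> [22, 41]
insert(25) -> [22, 41, 25]
extract_min()->22, [25, 41]
insert(30) -> [25, 41, 30]
extract_min()->25, [30, 41]
insert(21) -> [21, 41, 30]

Final heap: [21, 41, 30]


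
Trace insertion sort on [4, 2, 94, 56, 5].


Initial: [4, 2, 94, 56, 5]
Insert 2: [2, 4, 94, 56, 5]
Insert 94: [2, 4, 94, 56, 5]
Insert 56: [2, 4, 56, 94, 5]
Insert 5: [2, 4, 5, 56, 94]

Sorted: [2, 4, 5, 56, 94]


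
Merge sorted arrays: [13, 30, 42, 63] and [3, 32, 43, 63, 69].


Take 3 from B
Take 13 from A
Take 30 from A
Take 32 from B
Take 42 from A
Take 43 from B
Take 63 from A

Merged: [3, 13, 30, 32, 42, 43, 63, 63, 69]


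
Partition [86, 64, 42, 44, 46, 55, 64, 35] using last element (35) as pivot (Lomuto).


Pivot: 35
Place pivot at 0: [35, 64, 42, 44, 46, 55, 64, 86]

Partitioned: [35, 64, 42, 44, 46, 55, 64, 86]


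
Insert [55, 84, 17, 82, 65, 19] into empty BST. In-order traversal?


Insert 55: root
Insert 84: R from 55
Insert 17: L from 55
Insert 82: R from 55 -> L from 84
Insert 65: R from 55 -> L from 84 -> L from 82
Insert 19: L from 55 -> R from 17

In-order: [17, 19, 55, 65, 82, 84]


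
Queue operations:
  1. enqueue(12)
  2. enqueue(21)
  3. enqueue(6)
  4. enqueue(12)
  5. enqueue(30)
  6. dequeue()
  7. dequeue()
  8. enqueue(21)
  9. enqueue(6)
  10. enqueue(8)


enqueue(12) -> [12]
enqueue(21) -> [12, 21]
enqueue(6) -> [12, 21, 6]
enqueue(12) -> [12, 21, 6, 12]
enqueue(30) -> [12, 21, 6, 12, 30]
dequeue()->12, [21, 6, 12, 30]
dequeue()->21, [6, 12, 30]
enqueue(21) -> [6, 12, 30, 21]
enqueue(6) -> [6, 12, 30, 21, 6]
enqueue(8) -> [6, 12, 30, 21, 6, 8]

Final queue: [6, 12, 30, 21, 6, 8]


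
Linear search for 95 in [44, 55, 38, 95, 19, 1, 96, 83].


i=0: 44!=95
i=1: 55!=95
i=2: 38!=95
i=3: 95==95 found!

Found at 3, 4 comps


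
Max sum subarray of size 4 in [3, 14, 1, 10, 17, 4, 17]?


[0:4]: 28
[1:5]: 42
[2:6]: 32
[3:7]: 48

Max: 48 at [3:7]


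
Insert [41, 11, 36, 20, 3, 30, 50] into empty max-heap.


Insert 41: [41]
Insert 11: [41, 11]
Insert 36: [41, 11, 36]
Insert 20: [41, 20, 36, 11]
Insert 3: [41, 20, 36, 11, 3]
Insert 30: [41, 20, 36, 11, 3, 30]
Insert 50: [50, 20, 41, 11, 3, 30, 36]

Final heap: [50, 20, 41, 11, 3, 30, 36]


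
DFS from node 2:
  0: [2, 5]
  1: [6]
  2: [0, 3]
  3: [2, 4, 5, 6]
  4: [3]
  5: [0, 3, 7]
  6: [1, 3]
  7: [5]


Visit 2, push [3, 0]
Visit 0, push [5]
Visit 5, push [7, 3]
Visit 3, push [6, 4]
Visit 4, push []
Visit 6, push [1]
Visit 1, push []
Visit 7, push []

DFS order: [2, 0, 5, 3, 4, 6, 1, 7]


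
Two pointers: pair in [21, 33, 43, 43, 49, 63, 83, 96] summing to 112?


lo=0(21)+hi=7(96)=117
lo=0(21)+hi=6(83)=104
lo=1(33)+hi=6(83)=116
lo=1(33)+hi=5(63)=96
lo=2(43)+hi=5(63)=106
lo=3(43)+hi=5(63)=106
lo=4(49)+hi=5(63)=112

Yes: 49+63=112


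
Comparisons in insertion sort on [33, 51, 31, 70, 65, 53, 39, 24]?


Algorithm: insertion sort
Input: [33, 51, 31, 70, 65, 53, 39, 24]
Sorted: [24, 31, 33, 39, 51, 53, 65, 70]

21


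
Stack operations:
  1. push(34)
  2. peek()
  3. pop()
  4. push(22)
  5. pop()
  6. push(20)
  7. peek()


push(34) -> [34]
peek()->34
pop()->34, []
push(22) -> [22]
pop()->22, []
push(20) -> [20]
peek()->20

Final stack: [20]


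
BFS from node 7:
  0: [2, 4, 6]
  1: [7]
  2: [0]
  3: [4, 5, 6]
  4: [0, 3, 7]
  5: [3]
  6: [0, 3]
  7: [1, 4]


Visit 7, enqueue [1, 4]
Visit 1, enqueue []
Visit 4, enqueue [0, 3]
Visit 0, enqueue [2, 6]
Visit 3, enqueue [5]
Visit 2, enqueue []
Visit 6, enqueue []
Visit 5, enqueue []

BFS order: [7, 1, 4, 0, 3, 2, 6, 5]


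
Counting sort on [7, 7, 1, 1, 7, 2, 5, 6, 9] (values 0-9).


Input: [7, 7, 1, 1, 7, 2, 5, 6, 9]
Counts: [0, 2, 1, 0, 0, 1, 1, 3, 0, 1]

Sorted: [1, 1, 2, 5, 6, 7, 7, 7, 9]


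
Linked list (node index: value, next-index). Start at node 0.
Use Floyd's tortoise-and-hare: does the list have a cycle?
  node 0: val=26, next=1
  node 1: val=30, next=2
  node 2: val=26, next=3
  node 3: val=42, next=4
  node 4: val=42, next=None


Floyd's tortoise (slow, +1) and hare (fast, +2):
  init: slow=0, fast=0
  step 1: slow=1, fast=2
  step 2: slow=2, fast=4
  step 3: fast -> None, no cycle

Cycle: no


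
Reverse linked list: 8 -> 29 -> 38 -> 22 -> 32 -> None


Step 1: curr=8, set curr.next=prev(None) | reversed so far: 8
Step 2: curr=29, set curr.next=prev(8) | reversed so far: 29 -> 8
Step 3: curr=38, set curr.next=prev(29) | reversed so far: 38 -> 29 -> 8
Step 4: curr=22, set curr.next=prev(38) | reversed so far: 22 -> 38 -> 29 -> 8
Step 5: curr=32, set curr.next=prev(22) | reversed so far: 32 -> 22 -> 38 -> 29 -> 8

32 -> 22 -> 38 -> 29 -> 8 -> None


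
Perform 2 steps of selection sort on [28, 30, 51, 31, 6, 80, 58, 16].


Initial: [28, 30, 51, 31, 6, 80, 58, 16]
Step 1: min=6 at 4
  Swap: [6, 30, 51, 31, 28, 80, 58, 16]
Step 2: min=16 at 7
  Swap: [6, 16, 51, 31, 28, 80, 58, 30]

After 2 steps: [6, 16, 51, 31, 28, 80, 58, 30]


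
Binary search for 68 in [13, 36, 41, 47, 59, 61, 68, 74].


Step 1: lo=0, hi=7, mid=3, val=47
Step 2: lo=4, hi=7, mid=5, val=61
Step 3: lo=6, hi=7, mid=6, val=68

Found at index 6


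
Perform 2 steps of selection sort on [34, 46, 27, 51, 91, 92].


Initial: [34, 46, 27, 51, 91, 92]
Step 1: min=27 at 2
  Swap: [27, 46, 34, 51, 91, 92]
Step 2: min=34 at 2
  Swap: [27, 34, 46, 51, 91, 92]

After 2 steps: [27, 34, 46, 51, 91, 92]


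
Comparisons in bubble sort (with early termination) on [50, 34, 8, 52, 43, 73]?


Algorithm: bubble sort (with early termination)
Input: [50, 34, 8, 52, 43, 73]
Sorted: [8, 34, 43, 50, 52, 73]

12


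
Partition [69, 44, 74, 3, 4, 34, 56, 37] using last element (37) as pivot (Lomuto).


Pivot: 37
  3 <= 37: swap -> [3, 44, 74, 69, 4, 34, 56, 37]
  4 <= 37: swap -> [3, 4, 74, 69, 44, 34, 56, 37]
  34 <= 37: swap -> [3, 4, 34, 69, 44, 74, 56, 37]
Place pivot at 3: [3, 4, 34, 37, 44, 74, 56, 69]

Partitioned: [3, 4, 34, 37, 44, 74, 56, 69]


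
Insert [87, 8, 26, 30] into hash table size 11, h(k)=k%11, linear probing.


Insert 87: h=10 -> slot 10
Insert 8: h=8 -> slot 8
Insert 26: h=4 -> slot 4
Insert 30: h=8, 1 probes -> slot 9

Table: [None, None, None, None, 26, None, None, None, 8, 30, 87]


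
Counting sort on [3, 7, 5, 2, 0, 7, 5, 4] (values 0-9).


Input: [3, 7, 5, 2, 0, 7, 5, 4]
Counts: [1, 0, 1, 1, 1, 2, 0, 2, 0, 0]

Sorted: [0, 2, 3, 4, 5, 5, 7, 7]


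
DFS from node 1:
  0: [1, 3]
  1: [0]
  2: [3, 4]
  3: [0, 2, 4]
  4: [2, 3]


Visit 1, push [0]
Visit 0, push [3]
Visit 3, push [4, 2]
Visit 2, push [4]
Visit 4, push []

DFS order: [1, 0, 3, 2, 4]


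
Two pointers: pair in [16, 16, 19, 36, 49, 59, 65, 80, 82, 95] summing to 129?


lo=0(16)+hi=9(95)=111
lo=1(16)+hi=9(95)=111
lo=2(19)+hi=9(95)=114
lo=3(36)+hi=9(95)=131
lo=3(36)+hi=8(82)=118
lo=4(49)+hi=8(82)=131
lo=4(49)+hi=7(80)=129

Yes: 49+80=129


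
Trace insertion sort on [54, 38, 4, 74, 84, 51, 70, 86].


Initial: [54, 38, 4, 74, 84, 51, 70, 86]
Insert 38: [38, 54, 4, 74, 84, 51, 70, 86]
Insert 4: [4, 38, 54, 74, 84, 51, 70, 86]
Insert 74: [4, 38, 54, 74, 84, 51, 70, 86]
Insert 84: [4, 38, 54, 74, 84, 51, 70, 86]
Insert 51: [4, 38, 51, 54, 74, 84, 70, 86]
Insert 70: [4, 38, 51, 54, 70, 74, 84, 86]
Insert 86: [4, 38, 51, 54, 70, 74, 84, 86]

Sorted: [4, 38, 51, 54, 70, 74, 84, 86]


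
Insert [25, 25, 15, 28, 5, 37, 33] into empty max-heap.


Insert 25: [25]
Insert 25: [25, 25]
Insert 15: [25, 25, 15]
Insert 28: [28, 25, 15, 25]
Insert 5: [28, 25, 15, 25, 5]
Insert 37: [37, 25, 28, 25, 5, 15]
Insert 33: [37, 25, 33, 25, 5, 15, 28]

Final heap: [37, 25, 33, 25, 5, 15, 28]


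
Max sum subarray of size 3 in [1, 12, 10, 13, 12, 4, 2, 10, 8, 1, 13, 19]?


[0:3]: 23
[1:4]: 35
[2:5]: 35
[3:6]: 29
[4:7]: 18
[5:8]: 16
[6:9]: 20
[7:10]: 19
[8:11]: 22
[9:12]: 33

Max: 35 at [1:4]


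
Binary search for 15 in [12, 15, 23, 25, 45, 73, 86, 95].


Step 1: lo=0, hi=7, mid=3, val=25
Step 2: lo=0, hi=2, mid=1, val=15

Found at index 1


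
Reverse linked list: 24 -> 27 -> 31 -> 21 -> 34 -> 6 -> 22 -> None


Step 1: curr=24, set curr.next=prev(None) | reversed so far: 24
Step 2: curr=27, set curr.next=prev(24) | reversed so far: 27 -> 24
Step 3: curr=31, set curr.next=prev(27) | reversed so far: 31 -> 27 -> 24
Step 4: curr=21, set curr.next=prev(31) | reversed so far: 21 -> 31 -> 27 -> 24
Step 5: curr=34, set curr.next=prev(21) | reversed so far: 34 -> 21 -> 31 -> 27 -> 24
Step 6: curr=6, set curr.next=prev(34) | reversed so far: 6 -> 34 -> 21 -> 31 -> 27 -> 24
Step 7: curr=22, set curr.next=prev(6) | reversed so far: 22 -> 6 -> 34 -> 21 -> 31 -> 27 -> 24

22 -> 6 -> 34 -> 21 -> 31 -> 27 -> 24 -> None


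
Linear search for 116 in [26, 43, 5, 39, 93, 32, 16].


i=0: 26!=116
i=1: 43!=116
i=2: 5!=116
i=3: 39!=116
i=4: 93!=116
i=5: 32!=116
i=6: 16!=116

Not found, 7 comps


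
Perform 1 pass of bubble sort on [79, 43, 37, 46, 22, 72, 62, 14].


Initial: [79, 43, 37, 46, 22, 72, 62, 14]
Pass 1: [43, 37, 46, 22, 72, 62, 14, 79] (7 swaps)

After 1 pass: [43, 37, 46, 22, 72, 62, 14, 79]


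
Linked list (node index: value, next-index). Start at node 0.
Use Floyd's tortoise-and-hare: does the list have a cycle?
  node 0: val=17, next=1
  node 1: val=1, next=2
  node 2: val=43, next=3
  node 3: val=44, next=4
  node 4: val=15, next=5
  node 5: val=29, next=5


Floyd's tortoise (slow, +1) and hare (fast, +2):
  init: slow=0, fast=0
  step 1: slow=1, fast=2
  step 2: slow=2, fast=4
  step 3: slow=3, fast=5
  step 4: slow=4, fast=5
  step 5: slow=5, fast=5
  slow == fast at node 5: cycle detected

Cycle: yes


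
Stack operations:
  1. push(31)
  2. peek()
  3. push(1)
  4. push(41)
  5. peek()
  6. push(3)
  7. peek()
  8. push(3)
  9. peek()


push(31) -> [31]
peek()->31
push(1) -> [31, 1]
push(41) -> [31, 1, 41]
peek()->41
push(3) -> [31, 1, 41, 3]
peek()->3
push(3) -> [31, 1, 41, 3, 3]
peek()->3

Final stack: [31, 1, 41, 3, 3]


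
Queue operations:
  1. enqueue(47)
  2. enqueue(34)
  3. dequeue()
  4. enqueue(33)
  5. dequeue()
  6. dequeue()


enqueue(47) -> [47]
enqueue(34) -> [47, 34]
dequeue()->47, [34]
enqueue(33) -> [34, 33]
dequeue()->34, [33]
dequeue()->33, []

Final queue: []


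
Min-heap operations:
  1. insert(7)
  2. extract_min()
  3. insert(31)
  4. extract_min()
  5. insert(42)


insert(7) -> [7]
extract_min()->7, []
insert(31) -> [31]
extract_min()->31, []
insert(42) -> [42]

Final heap: [42]


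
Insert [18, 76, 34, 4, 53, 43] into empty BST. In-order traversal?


Insert 18: root
Insert 76: R from 18
Insert 34: R from 18 -> L from 76
Insert 4: L from 18
Insert 53: R from 18 -> L from 76 -> R from 34
Insert 43: R from 18 -> L from 76 -> R from 34 -> L from 53

In-order: [4, 18, 34, 43, 53, 76]


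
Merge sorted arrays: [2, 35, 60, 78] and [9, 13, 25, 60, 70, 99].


Take 2 from A
Take 9 from B
Take 13 from B
Take 25 from B
Take 35 from A
Take 60 from A
Take 60 from B
Take 70 from B
Take 78 from A

Merged: [2, 9, 13, 25, 35, 60, 60, 70, 78, 99]


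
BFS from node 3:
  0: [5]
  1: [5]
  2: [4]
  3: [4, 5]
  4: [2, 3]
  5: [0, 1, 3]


Visit 3, enqueue [4, 5]
Visit 4, enqueue [2]
Visit 5, enqueue [0, 1]
Visit 2, enqueue []
Visit 0, enqueue []
Visit 1, enqueue []

BFS order: [3, 4, 5, 2, 0, 1]


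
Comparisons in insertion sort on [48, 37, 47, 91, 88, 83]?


Algorithm: insertion sort
Input: [48, 37, 47, 91, 88, 83]
Sorted: [37, 47, 48, 83, 88, 91]

9


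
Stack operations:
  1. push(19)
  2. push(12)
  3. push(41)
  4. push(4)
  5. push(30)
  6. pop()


push(19) -> [19]
push(12) -> [19, 12]
push(41) -> [19, 12, 41]
push(4) -> [19, 12, 41, 4]
push(30) -> [19, 12, 41, 4, 30]
pop()->30, [19, 12, 41, 4]

Final stack: [19, 12, 41, 4]


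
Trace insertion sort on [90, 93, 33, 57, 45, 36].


Initial: [90, 93, 33, 57, 45, 36]
Insert 93: [90, 93, 33, 57, 45, 36]
Insert 33: [33, 90, 93, 57, 45, 36]
Insert 57: [33, 57, 90, 93, 45, 36]
Insert 45: [33, 45, 57, 90, 93, 36]
Insert 36: [33, 36, 45, 57, 90, 93]

Sorted: [33, 36, 45, 57, 90, 93]


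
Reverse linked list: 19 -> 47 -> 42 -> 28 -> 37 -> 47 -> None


Step 1: curr=19, set curr.next=prev(None) | reversed so far: 19
Step 2: curr=47, set curr.next=prev(19) | reversed so far: 47 -> 19
Step 3: curr=42, set curr.next=prev(47) | reversed so far: 42 -> 47 -> 19
Step 4: curr=28, set curr.next=prev(42) | reversed so far: 28 -> 42 -> 47 -> 19
Step 5: curr=37, set curr.next=prev(28) | reversed so far: 37 -> 28 -> 42 -> 47 -> 19
Step 6: curr=47, set curr.next=prev(37) | reversed so far: 47 -> 37 -> 28 -> 42 -> 47 -> 19

47 -> 37 -> 28 -> 42 -> 47 -> 19 -> None


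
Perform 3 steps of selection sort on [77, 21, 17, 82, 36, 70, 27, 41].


Initial: [77, 21, 17, 82, 36, 70, 27, 41]
Step 1: min=17 at 2
  Swap: [17, 21, 77, 82, 36, 70, 27, 41]
Step 2: min=21 at 1
  Swap: [17, 21, 77, 82, 36, 70, 27, 41]
Step 3: min=27 at 6
  Swap: [17, 21, 27, 82, 36, 70, 77, 41]

After 3 steps: [17, 21, 27, 82, 36, 70, 77, 41]


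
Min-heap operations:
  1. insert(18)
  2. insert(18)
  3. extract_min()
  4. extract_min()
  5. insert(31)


insert(18) -> [18]
insert(18) -> [18, 18]
extract_min()->18, [18]
extract_min()->18, []
insert(31) -> [31]

Final heap: [31]


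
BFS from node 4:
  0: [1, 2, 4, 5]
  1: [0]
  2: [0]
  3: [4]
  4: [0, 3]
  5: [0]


Visit 4, enqueue [0, 3]
Visit 0, enqueue [1, 2, 5]
Visit 3, enqueue []
Visit 1, enqueue []
Visit 2, enqueue []
Visit 5, enqueue []

BFS order: [4, 0, 3, 1, 2, 5]


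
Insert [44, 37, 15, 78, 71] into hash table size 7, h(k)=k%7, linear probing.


Insert 44: h=2 -> slot 2
Insert 37: h=2, 1 probes -> slot 3
Insert 15: h=1 -> slot 1
Insert 78: h=1, 3 probes -> slot 4
Insert 71: h=1, 4 probes -> slot 5

Table: [None, 15, 44, 37, 78, 71, None]


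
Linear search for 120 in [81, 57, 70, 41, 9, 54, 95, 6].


i=0: 81!=120
i=1: 57!=120
i=2: 70!=120
i=3: 41!=120
i=4: 9!=120
i=5: 54!=120
i=6: 95!=120
i=7: 6!=120

Not found, 8 comps


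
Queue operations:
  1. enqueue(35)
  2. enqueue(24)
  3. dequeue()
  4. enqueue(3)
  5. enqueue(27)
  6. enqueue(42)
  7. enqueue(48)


enqueue(35) -> [35]
enqueue(24) -> [35, 24]
dequeue()->35, [24]
enqueue(3) -> [24, 3]
enqueue(27) -> [24, 3, 27]
enqueue(42) -> [24, 3, 27, 42]
enqueue(48) -> [24, 3, 27, 42, 48]

Final queue: [24, 3, 27, 42, 48]


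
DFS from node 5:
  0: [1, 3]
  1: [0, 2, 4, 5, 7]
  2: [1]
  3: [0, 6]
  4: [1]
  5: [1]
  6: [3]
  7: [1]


Visit 5, push [1]
Visit 1, push [7, 4, 2, 0]
Visit 0, push [3]
Visit 3, push [6]
Visit 6, push []
Visit 2, push []
Visit 4, push []
Visit 7, push []

DFS order: [5, 1, 0, 3, 6, 2, 4, 7]


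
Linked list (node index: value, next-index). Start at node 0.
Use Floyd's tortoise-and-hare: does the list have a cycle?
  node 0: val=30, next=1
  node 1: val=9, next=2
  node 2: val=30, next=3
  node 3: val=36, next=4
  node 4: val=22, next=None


Floyd's tortoise (slow, +1) and hare (fast, +2):
  init: slow=0, fast=0
  step 1: slow=1, fast=2
  step 2: slow=2, fast=4
  step 3: fast -> None, no cycle

Cycle: no


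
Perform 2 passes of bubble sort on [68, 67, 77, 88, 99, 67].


Initial: [68, 67, 77, 88, 99, 67]
Pass 1: [67, 68, 77, 88, 67, 99] (2 swaps)
Pass 2: [67, 68, 77, 67, 88, 99] (1 swaps)

After 2 passes: [67, 68, 77, 67, 88, 99]


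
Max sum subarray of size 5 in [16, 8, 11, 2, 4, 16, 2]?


[0:5]: 41
[1:6]: 41
[2:7]: 35

Max: 41 at [0:5]


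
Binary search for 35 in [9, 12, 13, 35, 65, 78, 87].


Step 1: lo=0, hi=6, mid=3, val=35

Found at index 3


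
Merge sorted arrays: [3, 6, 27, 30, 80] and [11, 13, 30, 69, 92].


Take 3 from A
Take 6 from A
Take 11 from B
Take 13 from B
Take 27 from A
Take 30 from A
Take 30 from B
Take 69 from B
Take 80 from A

Merged: [3, 6, 11, 13, 27, 30, 30, 69, 80, 92]


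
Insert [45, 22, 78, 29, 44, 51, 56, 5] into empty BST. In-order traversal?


Insert 45: root
Insert 22: L from 45
Insert 78: R from 45
Insert 29: L from 45 -> R from 22
Insert 44: L from 45 -> R from 22 -> R from 29
Insert 51: R from 45 -> L from 78
Insert 56: R from 45 -> L from 78 -> R from 51
Insert 5: L from 45 -> L from 22

In-order: [5, 22, 29, 44, 45, 51, 56, 78]


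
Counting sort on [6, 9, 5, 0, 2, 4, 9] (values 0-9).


Input: [6, 9, 5, 0, 2, 4, 9]
Counts: [1, 0, 1, 0, 1, 1, 1, 0, 0, 2]

Sorted: [0, 2, 4, 5, 6, 9, 9]


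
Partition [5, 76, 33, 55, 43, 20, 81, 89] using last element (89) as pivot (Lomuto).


Pivot: 89
  5 <= 89: advance i (no swap)
  76 <= 89: advance i (no swap)
  33 <= 89: advance i (no swap)
  55 <= 89: advance i (no swap)
  43 <= 89: advance i (no swap)
  20 <= 89: advance i (no swap)
  81 <= 89: advance i (no swap)
Place pivot at 7: [5, 76, 33, 55, 43, 20, 81, 89]

Partitioned: [5, 76, 33, 55, 43, 20, 81, 89]


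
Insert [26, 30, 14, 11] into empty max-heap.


Insert 26: [26]
Insert 30: [30, 26]
Insert 14: [30, 26, 14]
Insert 11: [30, 26, 14, 11]

Final heap: [30, 26, 14, 11]


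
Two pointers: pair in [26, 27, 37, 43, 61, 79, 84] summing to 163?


lo=0(26)+hi=6(84)=110
lo=1(27)+hi=6(84)=111
lo=2(37)+hi=6(84)=121
lo=3(43)+hi=6(84)=127
lo=4(61)+hi=6(84)=145
lo=5(79)+hi=6(84)=163

Yes: 79+84=163


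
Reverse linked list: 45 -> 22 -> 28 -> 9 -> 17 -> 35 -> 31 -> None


Step 1: curr=45, set curr.next=prev(None) | reversed so far: 45
Step 2: curr=22, set curr.next=prev(45) | reversed so far: 22 -> 45
Step 3: curr=28, set curr.next=prev(22) | reversed so far: 28 -> 22 -> 45
Step 4: curr=9, set curr.next=prev(28) | reversed so far: 9 -> 28 -> 22 -> 45
Step 5: curr=17, set curr.next=prev(9) | reversed so far: 17 -> 9 -> 28 -> 22 -> 45
Step 6: curr=35, set curr.next=prev(17) | reversed so far: 35 -> 17 -> 9 -> 28 -> 22 -> 45
Step 7: curr=31, set curr.next=prev(35) | reversed so far: 31 -> 35 -> 17 -> 9 -> 28 -> 22 -> 45

31 -> 35 -> 17 -> 9 -> 28 -> 22 -> 45 -> None


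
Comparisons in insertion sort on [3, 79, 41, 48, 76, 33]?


Algorithm: insertion sort
Input: [3, 79, 41, 48, 76, 33]
Sorted: [3, 33, 41, 48, 76, 79]

12


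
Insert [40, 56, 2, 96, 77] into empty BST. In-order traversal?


Insert 40: root
Insert 56: R from 40
Insert 2: L from 40
Insert 96: R from 40 -> R from 56
Insert 77: R from 40 -> R from 56 -> L from 96

In-order: [2, 40, 56, 77, 96]


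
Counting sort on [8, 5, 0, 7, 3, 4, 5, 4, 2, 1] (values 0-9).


Input: [8, 5, 0, 7, 3, 4, 5, 4, 2, 1]
Counts: [1, 1, 1, 1, 2, 2, 0, 1, 1, 0]

Sorted: [0, 1, 2, 3, 4, 4, 5, 5, 7, 8]


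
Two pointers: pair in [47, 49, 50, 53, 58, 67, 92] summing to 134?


lo=0(47)+hi=6(92)=139
lo=0(47)+hi=5(67)=114
lo=1(49)+hi=5(67)=116
lo=2(50)+hi=5(67)=117
lo=3(53)+hi=5(67)=120
lo=4(58)+hi=5(67)=125

No pair found


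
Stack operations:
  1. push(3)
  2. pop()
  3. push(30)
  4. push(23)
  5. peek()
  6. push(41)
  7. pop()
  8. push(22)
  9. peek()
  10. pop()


push(3) -> [3]
pop()->3, []
push(30) -> [30]
push(23) -> [30, 23]
peek()->23
push(41) -> [30, 23, 41]
pop()->41, [30, 23]
push(22) -> [30, 23, 22]
peek()->22
pop()->22, [30, 23]

Final stack: [30, 23]


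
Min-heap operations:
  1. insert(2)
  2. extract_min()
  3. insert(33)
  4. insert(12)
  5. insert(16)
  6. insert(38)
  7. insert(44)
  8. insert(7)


insert(2) -> [2]
extract_min()->2, []
insert(33) -> [33]
insert(12) -> [12, 33]
insert(16) -> [12, 33, 16]
insert(38) -> [12, 33, 16, 38]
insert(44) -> [12, 33, 16, 38, 44]
insert(7) -> [7, 33, 12, 38, 44, 16]

Final heap: [7, 33, 12, 38, 44, 16]


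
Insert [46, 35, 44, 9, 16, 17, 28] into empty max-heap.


Insert 46: [46]
Insert 35: [46, 35]
Insert 44: [46, 35, 44]
Insert 9: [46, 35, 44, 9]
Insert 16: [46, 35, 44, 9, 16]
Insert 17: [46, 35, 44, 9, 16, 17]
Insert 28: [46, 35, 44, 9, 16, 17, 28]

Final heap: [46, 35, 44, 9, 16, 17, 28]


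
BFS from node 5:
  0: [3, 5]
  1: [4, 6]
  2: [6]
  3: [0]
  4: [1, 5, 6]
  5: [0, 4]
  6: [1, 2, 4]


Visit 5, enqueue [0, 4]
Visit 0, enqueue [3]
Visit 4, enqueue [1, 6]
Visit 3, enqueue []
Visit 1, enqueue []
Visit 6, enqueue [2]
Visit 2, enqueue []

BFS order: [5, 0, 4, 3, 1, 6, 2]


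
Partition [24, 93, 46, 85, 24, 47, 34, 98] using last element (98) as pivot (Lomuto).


Pivot: 98
  24 <= 98: advance i (no swap)
  93 <= 98: advance i (no swap)
  46 <= 98: advance i (no swap)
  85 <= 98: advance i (no swap)
  24 <= 98: advance i (no swap)
  47 <= 98: advance i (no swap)
  34 <= 98: advance i (no swap)
Place pivot at 7: [24, 93, 46, 85, 24, 47, 34, 98]

Partitioned: [24, 93, 46, 85, 24, 47, 34, 98]


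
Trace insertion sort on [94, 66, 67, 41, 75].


Initial: [94, 66, 67, 41, 75]
Insert 66: [66, 94, 67, 41, 75]
Insert 67: [66, 67, 94, 41, 75]
Insert 41: [41, 66, 67, 94, 75]
Insert 75: [41, 66, 67, 75, 94]

Sorted: [41, 66, 67, 75, 94]


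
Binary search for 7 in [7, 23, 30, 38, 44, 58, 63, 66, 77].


Step 1: lo=0, hi=8, mid=4, val=44
Step 2: lo=0, hi=3, mid=1, val=23
Step 3: lo=0, hi=0, mid=0, val=7

Found at index 0


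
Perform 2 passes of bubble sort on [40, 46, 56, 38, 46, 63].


Initial: [40, 46, 56, 38, 46, 63]
Pass 1: [40, 46, 38, 46, 56, 63] (2 swaps)
Pass 2: [40, 38, 46, 46, 56, 63] (1 swaps)

After 2 passes: [40, 38, 46, 46, 56, 63]


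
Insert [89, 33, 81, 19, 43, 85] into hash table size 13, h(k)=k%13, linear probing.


Insert 89: h=11 -> slot 11
Insert 33: h=7 -> slot 7
Insert 81: h=3 -> slot 3
Insert 19: h=6 -> slot 6
Insert 43: h=4 -> slot 4
Insert 85: h=7, 1 probes -> slot 8

Table: [None, None, None, 81, 43, None, 19, 33, 85, None, None, 89, None]


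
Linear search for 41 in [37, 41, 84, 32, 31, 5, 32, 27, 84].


i=0: 37!=41
i=1: 41==41 found!

Found at 1, 2 comps


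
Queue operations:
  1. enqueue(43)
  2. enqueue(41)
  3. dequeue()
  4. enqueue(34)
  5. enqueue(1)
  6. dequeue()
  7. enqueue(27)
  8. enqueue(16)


enqueue(43) -> [43]
enqueue(41) -> [43, 41]
dequeue()->43, [41]
enqueue(34) -> [41, 34]
enqueue(1) -> [41, 34, 1]
dequeue()->41, [34, 1]
enqueue(27) -> [34, 1, 27]
enqueue(16) -> [34, 1, 27, 16]

Final queue: [34, 1, 27, 16]


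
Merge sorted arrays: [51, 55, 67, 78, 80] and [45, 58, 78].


Take 45 from B
Take 51 from A
Take 55 from A
Take 58 from B
Take 67 from A
Take 78 from A
Take 78 from B

Merged: [45, 51, 55, 58, 67, 78, 78, 80]


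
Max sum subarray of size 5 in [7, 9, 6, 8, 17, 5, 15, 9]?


[0:5]: 47
[1:6]: 45
[2:7]: 51
[3:8]: 54

Max: 54 at [3:8]


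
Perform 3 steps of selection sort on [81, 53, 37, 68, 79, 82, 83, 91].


Initial: [81, 53, 37, 68, 79, 82, 83, 91]
Step 1: min=37 at 2
  Swap: [37, 53, 81, 68, 79, 82, 83, 91]
Step 2: min=53 at 1
  Swap: [37, 53, 81, 68, 79, 82, 83, 91]
Step 3: min=68 at 3
  Swap: [37, 53, 68, 81, 79, 82, 83, 91]

After 3 steps: [37, 53, 68, 81, 79, 82, 83, 91]


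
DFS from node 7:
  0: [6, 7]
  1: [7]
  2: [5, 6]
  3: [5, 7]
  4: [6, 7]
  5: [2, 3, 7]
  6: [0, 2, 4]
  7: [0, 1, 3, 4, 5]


Visit 7, push [5, 4, 3, 1, 0]
Visit 0, push [6]
Visit 6, push [4, 2]
Visit 2, push [5]
Visit 5, push [3]
Visit 3, push []
Visit 4, push []
Visit 1, push []

DFS order: [7, 0, 6, 2, 5, 3, 4, 1]


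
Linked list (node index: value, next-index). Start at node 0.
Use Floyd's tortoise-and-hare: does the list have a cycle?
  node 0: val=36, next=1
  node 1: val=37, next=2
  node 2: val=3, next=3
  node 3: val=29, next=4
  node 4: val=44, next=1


Floyd's tortoise (slow, +1) and hare (fast, +2):
  init: slow=0, fast=0
  step 1: slow=1, fast=2
  step 2: slow=2, fast=4
  step 3: slow=3, fast=2
  step 4: slow=4, fast=4
  slow == fast at node 4: cycle detected

Cycle: yes


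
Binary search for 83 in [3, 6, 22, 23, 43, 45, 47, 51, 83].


Step 1: lo=0, hi=8, mid=4, val=43
Step 2: lo=5, hi=8, mid=6, val=47
Step 3: lo=7, hi=8, mid=7, val=51
Step 4: lo=8, hi=8, mid=8, val=83

Found at index 8


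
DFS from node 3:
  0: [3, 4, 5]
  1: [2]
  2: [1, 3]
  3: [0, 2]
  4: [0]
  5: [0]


Visit 3, push [2, 0]
Visit 0, push [5, 4]
Visit 4, push []
Visit 5, push []
Visit 2, push [1]
Visit 1, push []

DFS order: [3, 0, 4, 5, 2, 1]


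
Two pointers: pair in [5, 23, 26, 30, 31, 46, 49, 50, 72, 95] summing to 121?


lo=0(5)+hi=9(95)=100
lo=1(23)+hi=9(95)=118
lo=2(26)+hi=9(95)=121

Yes: 26+95=121


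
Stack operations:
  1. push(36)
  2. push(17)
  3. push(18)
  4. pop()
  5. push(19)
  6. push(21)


push(36) -> [36]
push(17) -> [36, 17]
push(18) -> [36, 17, 18]
pop()->18, [36, 17]
push(19) -> [36, 17, 19]
push(21) -> [36, 17, 19, 21]

Final stack: [36, 17, 19, 21]


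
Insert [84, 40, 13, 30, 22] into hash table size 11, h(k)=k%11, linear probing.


Insert 84: h=7 -> slot 7
Insert 40: h=7, 1 probes -> slot 8
Insert 13: h=2 -> slot 2
Insert 30: h=8, 1 probes -> slot 9
Insert 22: h=0 -> slot 0

Table: [22, None, 13, None, None, None, None, 84, 40, 30, None]


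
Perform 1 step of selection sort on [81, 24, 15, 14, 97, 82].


Initial: [81, 24, 15, 14, 97, 82]
Step 1: min=14 at 3
  Swap: [14, 24, 15, 81, 97, 82]

After 1 step: [14, 24, 15, 81, 97, 82]


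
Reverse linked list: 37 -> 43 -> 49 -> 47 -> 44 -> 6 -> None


Step 1: curr=37, set curr.next=prev(None) | reversed so far: 37
Step 2: curr=43, set curr.next=prev(37) | reversed so far: 43 -> 37
Step 3: curr=49, set curr.next=prev(43) | reversed so far: 49 -> 43 -> 37
Step 4: curr=47, set curr.next=prev(49) | reversed so far: 47 -> 49 -> 43 -> 37
Step 5: curr=44, set curr.next=prev(47) | reversed so far: 44 -> 47 -> 49 -> 43 -> 37
Step 6: curr=6, set curr.next=prev(44) | reversed so far: 6 -> 44 -> 47 -> 49 -> 43 -> 37

6 -> 44 -> 47 -> 49 -> 43 -> 37 -> None


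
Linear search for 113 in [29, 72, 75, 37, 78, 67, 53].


i=0: 29!=113
i=1: 72!=113
i=2: 75!=113
i=3: 37!=113
i=4: 78!=113
i=5: 67!=113
i=6: 53!=113

Not found, 7 comps


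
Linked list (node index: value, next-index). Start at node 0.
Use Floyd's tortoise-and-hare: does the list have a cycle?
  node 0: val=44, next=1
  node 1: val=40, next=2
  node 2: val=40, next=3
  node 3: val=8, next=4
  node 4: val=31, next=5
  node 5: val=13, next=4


Floyd's tortoise (slow, +1) and hare (fast, +2):
  init: slow=0, fast=0
  step 1: slow=1, fast=2
  step 2: slow=2, fast=4
  step 3: slow=3, fast=4
  step 4: slow=4, fast=4
  slow == fast at node 4: cycle detected

Cycle: yes


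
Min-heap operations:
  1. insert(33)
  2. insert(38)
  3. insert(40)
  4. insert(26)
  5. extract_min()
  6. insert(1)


insert(33) -> [33]
insert(38) -> [33, 38]
insert(40) -> [33, 38, 40]
insert(26) -> [26, 33, 40, 38]
extract_min()->26, [33, 38, 40]
insert(1) -> [1, 33, 40, 38]

Final heap: [1, 33, 40, 38]


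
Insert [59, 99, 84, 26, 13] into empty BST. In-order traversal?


Insert 59: root
Insert 99: R from 59
Insert 84: R from 59 -> L from 99
Insert 26: L from 59
Insert 13: L from 59 -> L from 26

In-order: [13, 26, 59, 84, 99]


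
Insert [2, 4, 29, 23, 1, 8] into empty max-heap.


Insert 2: [2]
Insert 4: [4, 2]
Insert 29: [29, 2, 4]
Insert 23: [29, 23, 4, 2]
Insert 1: [29, 23, 4, 2, 1]
Insert 8: [29, 23, 8, 2, 1, 4]

Final heap: [29, 23, 8, 2, 1, 4]


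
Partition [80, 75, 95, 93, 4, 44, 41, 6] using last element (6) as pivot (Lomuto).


Pivot: 6
  4 <= 6: swap -> [4, 75, 95, 93, 80, 44, 41, 6]
Place pivot at 1: [4, 6, 95, 93, 80, 44, 41, 75]

Partitioned: [4, 6, 95, 93, 80, 44, 41, 75]


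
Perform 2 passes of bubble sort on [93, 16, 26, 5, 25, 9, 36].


Initial: [93, 16, 26, 5, 25, 9, 36]
Pass 1: [16, 26, 5, 25, 9, 36, 93] (6 swaps)
Pass 2: [16, 5, 25, 9, 26, 36, 93] (3 swaps)

After 2 passes: [16, 5, 25, 9, 26, 36, 93]


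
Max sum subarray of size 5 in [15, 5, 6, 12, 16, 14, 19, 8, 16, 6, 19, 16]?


[0:5]: 54
[1:6]: 53
[2:7]: 67
[3:8]: 69
[4:9]: 73
[5:10]: 63
[6:11]: 68
[7:12]: 65

Max: 73 at [4:9]


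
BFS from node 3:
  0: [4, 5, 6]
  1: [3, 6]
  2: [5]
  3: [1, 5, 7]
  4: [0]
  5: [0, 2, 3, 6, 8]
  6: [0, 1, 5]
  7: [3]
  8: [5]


Visit 3, enqueue [1, 5, 7]
Visit 1, enqueue [6]
Visit 5, enqueue [0, 2, 8]
Visit 7, enqueue []
Visit 6, enqueue []
Visit 0, enqueue [4]
Visit 2, enqueue []
Visit 8, enqueue []
Visit 4, enqueue []

BFS order: [3, 1, 5, 7, 6, 0, 2, 8, 4]


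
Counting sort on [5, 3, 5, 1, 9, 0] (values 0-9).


Input: [5, 3, 5, 1, 9, 0]
Counts: [1, 1, 0, 1, 0, 2, 0, 0, 0, 1]

Sorted: [0, 1, 3, 5, 5, 9]


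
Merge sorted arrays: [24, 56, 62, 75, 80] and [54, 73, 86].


Take 24 from A
Take 54 from B
Take 56 from A
Take 62 from A
Take 73 from B
Take 75 from A
Take 80 from A

Merged: [24, 54, 56, 62, 73, 75, 80, 86]


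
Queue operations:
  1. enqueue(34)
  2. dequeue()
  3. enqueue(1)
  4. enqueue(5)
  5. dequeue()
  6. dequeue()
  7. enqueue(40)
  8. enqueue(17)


enqueue(34) -> [34]
dequeue()->34, []
enqueue(1) -> [1]
enqueue(5) -> [1, 5]
dequeue()->1, [5]
dequeue()->5, []
enqueue(40) -> [40]
enqueue(17) -> [40, 17]

Final queue: [40, 17]


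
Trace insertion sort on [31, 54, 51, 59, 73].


Initial: [31, 54, 51, 59, 73]
Insert 54: [31, 54, 51, 59, 73]
Insert 51: [31, 51, 54, 59, 73]
Insert 59: [31, 51, 54, 59, 73]
Insert 73: [31, 51, 54, 59, 73]

Sorted: [31, 51, 54, 59, 73]


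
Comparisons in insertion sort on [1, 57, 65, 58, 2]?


Algorithm: insertion sort
Input: [1, 57, 65, 58, 2]
Sorted: [1, 2, 57, 58, 65]

8


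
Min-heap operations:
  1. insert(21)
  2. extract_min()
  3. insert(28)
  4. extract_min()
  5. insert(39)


insert(21) -> [21]
extract_min()->21, []
insert(28) -> [28]
extract_min()->28, []
insert(39) -> [39]

Final heap: [39]


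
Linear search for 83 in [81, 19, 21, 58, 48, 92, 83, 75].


i=0: 81!=83
i=1: 19!=83
i=2: 21!=83
i=3: 58!=83
i=4: 48!=83
i=5: 92!=83
i=6: 83==83 found!

Found at 6, 7 comps


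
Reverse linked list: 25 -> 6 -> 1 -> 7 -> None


Step 1: curr=25, set curr.next=prev(None) | reversed so far: 25
Step 2: curr=6, set curr.next=prev(25) | reversed so far: 6 -> 25
Step 3: curr=1, set curr.next=prev(6) | reversed so far: 1 -> 6 -> 25
Step 4: curr=7, set curr.next=prev(1) | reversed so far: 7 -> 1 -> 6 -> 25

7 -> 1 -> 6 -> 25 -> None


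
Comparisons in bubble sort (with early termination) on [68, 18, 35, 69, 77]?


Algorithm: bubble sort (with early termination)
Input: [68, 18, 35, 69, 77]
Sorted: [18, 35, 68, 69, 77]

7


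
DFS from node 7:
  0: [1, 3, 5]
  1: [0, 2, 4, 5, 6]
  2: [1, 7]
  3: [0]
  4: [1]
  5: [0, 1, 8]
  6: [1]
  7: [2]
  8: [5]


Visit 7, push [2]
Visit 2, push [1]
Visit 1, push [6, 5, 4, 0]
Visit 0, push [5, 3]
Visit 3, push []
Visit 5, push [8]
Visit 8, push []
Visit 4, push []
Visit 6, push []

DFS order: [7, 2, 1, 0, 3, 5, 8, 4, 6]


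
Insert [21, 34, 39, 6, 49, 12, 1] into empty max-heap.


Insert 21: [21]
Insert 34: [34, 21]
Insert 39: [39, 21, 34]
Insert 6: [39, 21, 34, 6]
Insert 49: [49, 39, 34, 6, 21]
Insert 12: [49, 39, 34, 6, 21, 12]
Insert 1: [49, 39, 34, 6, 21, 12, 1]

Final heap: [49, 39, 34, 6, 21, 12, 1]


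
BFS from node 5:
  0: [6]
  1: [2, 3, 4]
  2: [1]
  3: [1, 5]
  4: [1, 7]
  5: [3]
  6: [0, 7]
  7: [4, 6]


Visit 5, enqueue [3]
Visit 3, enqueue [1]
Visit 1, enqueue [2, 4]
Visit 2, enqueue []
Visit 4, enqueue [7]
Visit 7, enqueue [6]
Visit 6, enqueue [0]
Visit 0, enqueue []

BFS order: [5, 3, 1, 2, 4, 7, 6, 0]


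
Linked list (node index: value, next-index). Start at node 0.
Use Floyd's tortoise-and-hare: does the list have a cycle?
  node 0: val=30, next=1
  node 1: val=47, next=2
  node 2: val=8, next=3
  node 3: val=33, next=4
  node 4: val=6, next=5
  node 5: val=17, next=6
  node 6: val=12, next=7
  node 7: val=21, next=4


Floyd's tortoise (slow, +1) and hare (fast, +2):
  init: slow=0, fast=0
  step 1: slow=1, fast=2
  step 2: slow=2, fast=4
  step 3: slow=3, fast=6
  step 4: slow=4, fast=4
  slow == fast at node 4: cycle detected

Cycle: yes


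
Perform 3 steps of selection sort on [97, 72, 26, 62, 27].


Initial: [97, 72, 26, 62, 27]
Step 1: min=26 at 2
  Swap: [26, 72, 97, 62, 27]
Step 2: min=27 at 4
  Swap: [26, 27, 97, 62, 72]
Step 3: min=62 at 3
  Swap: [26, 27, 62, 97, 72]

After 3 steps: [26, 27, 62, 97, 72]


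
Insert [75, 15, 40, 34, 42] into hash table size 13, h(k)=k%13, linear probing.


Insert 75: h=10 -> slot 10
Insert 15: h=2 -> slot 2
Insert 40: h=1 -> slot 1
Insert 34: h=8 -> slot 8
Insert 42: h=3 -> slot 3

Table: [None, 40, 15, 42, None, None, None, None, 34, None, 75, None, None]


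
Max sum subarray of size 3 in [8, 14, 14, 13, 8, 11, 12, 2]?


[0:3]: 36
[1:4]: 41
[2:5]: 35
[3:6]: 32
[4:7]: 31
[5:8]: 25

Max: 41 at [1:4]


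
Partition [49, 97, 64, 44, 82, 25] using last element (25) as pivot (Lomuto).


Pivot: 25
Place pivot at 0: [25, 97, 64, 44, 82, 49]

Partitioned: [25, 97, 64, 44, 82, 49]


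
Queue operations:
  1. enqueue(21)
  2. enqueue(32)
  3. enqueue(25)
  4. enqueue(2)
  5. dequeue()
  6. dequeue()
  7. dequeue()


enqueue(21) -> [21]
enqueue(32) -> [21, 32]
enqueue(25) -> [21, 32, 25]
enqueue(2) -> [21, 32, 25, 2]
dequeue()->21, [32, 25, 2]
dequeue()->32, [25, 2]
dequeue()->25, [2]

Final queue: [2]


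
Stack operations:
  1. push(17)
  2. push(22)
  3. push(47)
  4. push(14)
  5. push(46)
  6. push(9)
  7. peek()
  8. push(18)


push(17) -> [17]
push(22) -> [17, 22]
push(47) -> [17, 22, 47]
push(14) -> [17, 22, 47, 14]
push(46) -> [17, 22, 47, 14, 46]
push(9) -> [17, 22, 47, 14, 46, 9]
peek()->9
push(18) -> [17, 22, 47, 14, 46, 9, 18]

Final stack: [17, 22, 47, 14, 46, 9, 18]


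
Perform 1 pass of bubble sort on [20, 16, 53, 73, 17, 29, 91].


Initial: [20, 16, 53, 73, 17, 29, 91]
Pass 1: [16, 20, 53, 17, 29, 73, 91] (3 swaps)

After 1 pass: [16, 20, 53, 17, 29, 73, 91]


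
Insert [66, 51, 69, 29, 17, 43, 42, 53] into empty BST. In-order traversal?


Insert 66: root
Insert 51: L from 66
Insert 69: R from 66
Insert 29: L from 66 -> L from 51
Insert 17: L from 66 -> L from 51 -> L from 29
Insert 43: L from 66 -> L from 51 -> R from 29
Insert 42: L from 66 -> L from 51 -> R from 29 -> L from 43
Insert 53: L from 66 -> R from 51

In-order: [17, 29, 42, 43, 51, 53, 66, 69]


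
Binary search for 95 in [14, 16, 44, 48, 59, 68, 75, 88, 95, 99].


Step 1: lo=0, hi=9, mid=4, val=59
Step 2: lo=5, hi=9, mid=7, val=88
Step 3: lo=8, hi=9, mid=8, val=95

Found at index 8


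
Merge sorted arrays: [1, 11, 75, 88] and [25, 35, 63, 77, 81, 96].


Take 1 from A
Take 11 from A
Take 25 from B
Take 35 from B
Take 63 from B
Take 75 from A
Take 77 from B
Take 81 from B
Take 88 from A

Merged: [1, 11, 25, 35, 63, 75, 77, 81, 88, 96]
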